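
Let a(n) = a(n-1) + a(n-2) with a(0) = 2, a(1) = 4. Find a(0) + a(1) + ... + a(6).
Computing the sequence terms: 2, 4, 6, 10, 16, 26, 42
Adding these values together:

106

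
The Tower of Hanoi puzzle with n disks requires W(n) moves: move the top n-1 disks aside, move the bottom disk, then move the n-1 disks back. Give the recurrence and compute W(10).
Moving n disks = move the top n-1 disks aside (W(n-1) moves) + move the largest disk (1 move) + move the n-1 disks back on top (W(n-1) moves), so W(n) = 2W(n-1) + 1, with W(1) = 1 (a single disk takes one move).
First terms: 1, 3, 7, 15, 31, 63, … — each is one less than a power of 2. Indeed W(n) + 1 = 2(W(n-1) + 1) with W(1) + 1 = 2, so W(n) + 1 = 2ⁿ and W(n) = 2ⁿ - 1.
Hence W(10) = 2^10 - 1 = 1024 - 1 = 1023.

W(n) = 2W(n-1) + 1, W(1) = 1; W(10) = 1023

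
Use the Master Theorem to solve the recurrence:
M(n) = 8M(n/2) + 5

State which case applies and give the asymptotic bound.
Master Theorem template: M(n) = a·M(n/b) + f(n).
Here: a=8, b=2, f(n)=5
Compute log_b(a) = log_2(8) = 3.
f(n) = 5 = O(n^(3-ε)) with ε = 3. Case 1: M(n) = Θ(n^log_b(a)) = Θ(n^3).

Case 1: M(n) = Θ(n^3)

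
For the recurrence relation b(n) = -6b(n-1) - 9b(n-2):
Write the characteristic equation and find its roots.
Substitute b(n) = rⁿ and divide through by rⁿ⁻²: r² + 6r + 9 = 0
Factor: (r + 3)² = 0, so r = -3 (double root).
General solution: b(n) = (A + Bn)·(-3)ⁿ

Characteristic: r² + 6r + 9 = 0, Roots: r = -3 (double root)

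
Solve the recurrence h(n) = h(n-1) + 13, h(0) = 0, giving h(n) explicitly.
Recurrence: h(n) = h(n-1) + 13, initial: h(0) = 0.
Each step adds 13, so h(n) = h(0) + 13n = 13n.

h(n) = 13n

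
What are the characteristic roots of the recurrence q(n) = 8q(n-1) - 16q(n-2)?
Substitute q(n) = rⁿ and divide through by rⁿ⁻²: r² - 8r + 16 = 0
Factor: (r - 4)² = 0, so r = 4 (double root).
General solution: q(n) = (A + Bn)·4ⁿ

Characteristic: r² - 8r + 16 = 0, Roots: r = 4 (double root)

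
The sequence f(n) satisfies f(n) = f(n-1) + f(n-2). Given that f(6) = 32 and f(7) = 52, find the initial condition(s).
Work backwards using f(k) = f(k+2) - f(k+1):
f(5) = f(7) - f(6) = 52 - 32 = 20
f(4) = f(6) - f(5) = 32 - 20 = 12
f(3) = f(5) - f(4) = 20 - 12 = 8
f(2) = f(4) - f(3) = 12 - 8 = 4
f(1) = f(3) - f(2) = 8 - 4 = 4
f(0) = f(2) - f(1) = 4 - 4 = 0

f(0) = 0, f(1) = 4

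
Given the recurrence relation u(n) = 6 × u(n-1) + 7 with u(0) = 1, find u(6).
Computing step by step:
u(0) = 1
u(1) = 6 × 1 + 7 = 13
u(2) = 6 × 13 + 7 = 85
u(3) = 6 × 85 + 7 = 517
u(4) = 6 × 517 + 7 = 3109
u(5) = 6 × 3109 + 7 = 18661
u(6) = 6 × 18661 + 7 = 111973

111973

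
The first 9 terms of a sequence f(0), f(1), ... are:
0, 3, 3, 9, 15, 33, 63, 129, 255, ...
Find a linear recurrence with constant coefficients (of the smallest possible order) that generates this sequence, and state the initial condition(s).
Look for the lowest-order linear relation among consecutive terms.
Observation: f(n) - 1·f(n-1) - (2)·f(n-2) = 0 holds for the shown terms, and no order-1 relation f(n) = α·f(n-1) + β fits.
Check at n=3: 1·3 + (2)·3 = 9. ✓

f(n) = f(n-1) + 2f(n-2), f(0) = 0, f(1) = 3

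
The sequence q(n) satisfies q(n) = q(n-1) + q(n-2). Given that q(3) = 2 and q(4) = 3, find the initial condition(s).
Work backwards using q(k) = q(k+2) - q(k+1):
q(2) = q(4) - q(3) = 3 - 2 = 1
q(1) = q(3) - q(2) = 2 - 1 = 1
q(0) = q(2) - q(1) = 1 - 1 = 0

q(0) = 0, q(1) = 1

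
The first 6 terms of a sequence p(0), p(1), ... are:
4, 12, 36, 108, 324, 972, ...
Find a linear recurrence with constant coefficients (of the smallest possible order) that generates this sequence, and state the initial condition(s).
Look for the lowest-order linear relation among consecutive terms.
Observation: each term is 3× the previous.
Check at n=2: 3·12 = 36. ✓

p(n) = 3 × p(n-1), p(0) = 4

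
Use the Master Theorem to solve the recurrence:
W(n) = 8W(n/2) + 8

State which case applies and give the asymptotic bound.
Master Theorem template: W(n) = a·W(n/b) + f(n).
Here: a=8, b=2, f(n)=8
Compute log_b(a) = log_2(8) = 3.
f(n) = 8 = O(n^(3-ε)) with ε = 3. Case 1: W(n) = Θ(n^log_b(a)) = Θ(n^3).

Case 1: W(n) = Θ(n^3)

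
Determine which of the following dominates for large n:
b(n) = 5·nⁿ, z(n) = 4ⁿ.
Comparing growth rates:
Growth-rate hierarchy: log n ≺ any polynomial ≺ any exponential cⁿ (c>1) ≺ n! ≺ nⁿ.
super-exponential nⁿ dominates exponential base 4 asymptotically.

b(n) grows faster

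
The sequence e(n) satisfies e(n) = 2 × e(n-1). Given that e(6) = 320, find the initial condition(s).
In general e(n) = 2ⁿ · e(0). At n = 6: e(0) = e(6) / 2^6 = 320 / 64 = 5.

e(0) = 5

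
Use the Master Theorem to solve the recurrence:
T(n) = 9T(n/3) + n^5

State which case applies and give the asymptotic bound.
Master Theorem template: T(n) = a·T(n/b) + f(n).
Here: a=9, b=3, f(n)=n^5
Compute log_b(a) = log_3(9) = 2.
f(n) = n^5 = Ω(n^(2+ε)) with ε = 3, and the regularity condition holds (a·f(n/b) = (a/b^5)·f(n) with a/b^5 = 3^-3 < 1). Case 3: T(n) = Θ(f(n)) = Θ(n^5).

Case 3: T(n) = Θ(n^5)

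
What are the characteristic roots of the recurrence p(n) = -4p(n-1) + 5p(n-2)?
Substitute p(n) = rⁿ and divide through by rⁿ⁻²: r² + 4r - 5 = 0
Factor: (r - 1)(r + 5) = 0, so r = 1, -5.
General solution: p(n) = A·1ⁿ + B·(-5)ⁿ

Characteristic: r² + 4r - 5 = 0, Roots: r = 1, -5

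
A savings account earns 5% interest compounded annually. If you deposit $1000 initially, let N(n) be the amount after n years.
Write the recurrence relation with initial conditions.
Each year the balance grows by 5%, i.e. is multiplied by 1 + 5/100 = 1.05, so N(n) = 1.05 × N(n-1). The initial deposit gives N(0) = 1000.
Unrolling gives the closed form N(n) = 1000 × (1.05)ⁿ.

N(n) = 1.05 × N(n-1), N(0) = 1000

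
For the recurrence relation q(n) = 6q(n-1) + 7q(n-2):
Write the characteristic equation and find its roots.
Substitute q(n) = rⁿ and divide through by rⁿ⁻²: r² - 6r - 7 = 0
Factor: (r - 7)(r + 1) = 0, so r = 7, -1.
General solution: q(n) = A·7ⁿ + B·(-1)ⁿ

Characteristic: r² - 6r - 7 = 0, Roots: r = 7, -1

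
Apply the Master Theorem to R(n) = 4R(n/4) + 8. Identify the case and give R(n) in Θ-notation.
Master Theorem template: R(n) = a·R(n/b) + f(n).
Here: a=4, b=4, f(n)=8
Compute log_b(a) = log_4(4) = 1.
f(n) = 8 = O(n^(1-ε)) with ε = 1. Case 1: R(n) = Θ(n^log_b(a)) = Θ(n).

Case 1: R(n) = Θ(n)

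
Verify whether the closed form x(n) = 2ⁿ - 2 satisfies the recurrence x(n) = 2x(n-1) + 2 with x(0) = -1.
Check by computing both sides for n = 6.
From the recurrence with x(0) = -1:
  x(0) = -1, x(1) = 0, x(2) = 2, x(3) = 6, x(4) = 14, x(5) = 30, x(6) = 62
  so the recurrence gives x(6) = 62.
From the proposed closed form x(n) = 2ⁿ - 2:
  x(6) = 62.
Both sides give 62 at n = 6, and the initial condition(s) match, so the closed form is consistent.

Yes, the closed form is correct.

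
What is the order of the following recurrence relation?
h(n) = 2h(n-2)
The order is the largest lag k for which h(n-k) appears. Here the deepest term is h(n-2), so the order is 2.

Order 2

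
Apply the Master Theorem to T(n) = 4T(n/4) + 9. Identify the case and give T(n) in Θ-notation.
Master Theorem template: T(n) = a·T(n/b) + f(n).
Here: a=4, b=4, f(n)=9
Compute log_b(a) = log_4(4) = 1.
f(n) = 9 = O(n^(1-ε)) with ε = 1. Case 1: T(n) = Θ(n^log_b(a)) = Θ(n).

Case 1: T(n) = Θ(n)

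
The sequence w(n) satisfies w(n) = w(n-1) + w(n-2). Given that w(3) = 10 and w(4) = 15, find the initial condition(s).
Work backwards using w(k) = w(k+2) - w(k+1):
w(2) = w(4) - w(3) = 15 - 10 = 5
w(1) = w(3) - w(2) = 10 - 5 = 5
w(0) = w(2) - w(1) = 5 - 5 = 0

w(0) = 0, w(1) = 5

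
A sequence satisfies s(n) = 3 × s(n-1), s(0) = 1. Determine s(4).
Computing step by step:
s(0) = 1
s(1) = 3 × 1 = 3
s(2) = 3 × 3 = 9
s(3) = 3 × 9 = 27
s(4) = 3 × 27 = 81

81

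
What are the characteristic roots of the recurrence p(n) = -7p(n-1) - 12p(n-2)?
Substitute p(n) = rⁿ and divide through by rⁿ⁻²: r² + 7r + 12 = 0
Factor: (r + 3)(r + 4) = 0, so r = -3, -4.
General solution: p(n) = A·(-3)ⁿ + B·(-4)ⁿ

Characteristic: r² + 7r + 12 = 0, Roots: r = -3, -4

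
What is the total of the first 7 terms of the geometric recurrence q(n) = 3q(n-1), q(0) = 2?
Computing the sequence terms: 2, 6, 18, 54, 162, 486, 1458
Adding these values together:

2186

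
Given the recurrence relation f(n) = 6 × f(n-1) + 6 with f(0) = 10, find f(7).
Computing step by step:
f(0) = 10
f(1) = 6 × 10 + 6 = 66
f(2) = 6 × 66 + 6 = 402
f(3) = 6 × 402 + 6 = 2418
f(4) = 6 × 2418 + 6 = 14514
f(5) = 6 × 14514 + 6 = 87090
f(6) = 6 × 87090 + 6 = 522546
f(7) = 6 × 522546 + 6 = 3135282

3135282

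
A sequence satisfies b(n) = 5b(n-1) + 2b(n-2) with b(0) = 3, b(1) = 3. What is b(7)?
Computing the sequence terms:
3, 3, 21, 111, 597, 3207, 17229, 92559

92559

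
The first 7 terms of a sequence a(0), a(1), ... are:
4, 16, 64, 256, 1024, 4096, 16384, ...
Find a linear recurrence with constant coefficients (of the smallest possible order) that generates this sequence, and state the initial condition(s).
Look for the lowest-order linear relation among consecutive terms.
Observation: each term is 4× the previous.
Check at n=2: 4·16 = 64. ✓

a(n) = 4 × a(n-1), a(0) = 4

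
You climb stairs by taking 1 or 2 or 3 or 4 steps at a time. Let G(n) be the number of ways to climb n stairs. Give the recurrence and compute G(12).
Condition on the size of the last step (1 to 4): before it there were n-1, …, n-4 stairs climbed, and these cases are disjoint, so G(n) = G(n-1) + G(n-2) + G(n-3) + G(n-4) (order-4 linear recurrence).
Initial conditions by direct count (compositions of i into parts ≤ 4): G(1) = 1; G(2) = 2; G(3) = 4; G(4) = 8.
Iterating the recurrence: G(5) = 15, G(6) = 29, G(7) = 56, G(8) = 108, G(9) = 208, G(10) = 401, G(11) = 773, G(12) = 1490.

G(n) = G(n-1) + G(n-2) + G(n-3) + G(n-4), G(1) = 1, G(2) = 2, G(3) = 4, G(4) = 8; G(12) = 1490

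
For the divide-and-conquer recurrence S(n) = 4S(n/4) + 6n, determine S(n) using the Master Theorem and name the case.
Master Theorem template: S(n) = a·S(n/b) + f(n).
Here: a=4, b=4, f(n)=6n
Compute log_b(a) = log_4(4) = 1.
f(n) = 6n = Θ(n). Case 2: S(n) = Θ(n log n).

Case 2: S(n) = Θ(n log n)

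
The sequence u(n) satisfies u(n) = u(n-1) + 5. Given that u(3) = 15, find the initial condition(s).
u(3) = u(0) + 3·5, so u(0) = 15 - 15 = 0.

u(0) = 0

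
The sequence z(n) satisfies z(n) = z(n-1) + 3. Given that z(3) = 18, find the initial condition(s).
z(3) = z(0) + 3·3, so z(0) = 18 - 9 = 9.

z(0) = 9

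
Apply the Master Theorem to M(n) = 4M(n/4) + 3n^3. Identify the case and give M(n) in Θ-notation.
Master Theorem template: M(n) = a·M(n/b) + f(n).
Here: a=4, b=4, f(n)=3n^3
Compute log_b(a) = log_4(4) = 1.
f(n) = 3n^3 = Ω(n^(1+ε)) with ε = 2, and the regularity condition holds (a·f(n/b) = (a/b^3)·f(n) with a/b^3 = 4^-2 < 1). Case 3: M(n) = Θ(f(n)) = Θ(n^3).

Case 3: M(n) = Θ(n^3)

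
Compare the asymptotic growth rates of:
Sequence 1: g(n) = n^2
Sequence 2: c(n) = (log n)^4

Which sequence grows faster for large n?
Comparing growth rates:
Growth-rate hierarchy: log n ≺ any polynomial ≺ any exponential cⁿ (c>1) ≺ n! ≺ nⁿ.
polynomial degree 2 dominates polylogarithmic (log n)^4 asymptotically.

g(n) grows faster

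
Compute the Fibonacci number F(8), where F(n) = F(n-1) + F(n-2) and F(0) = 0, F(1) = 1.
Computing the sequence terms:
0, 1, 1, 2, 3, 5, 8, 13, 21

21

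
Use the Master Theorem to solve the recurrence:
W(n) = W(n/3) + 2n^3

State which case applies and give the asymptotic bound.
Master Theorem template: W(n) = a·W(n/b) + f(n).
Here: a=1, b=3, f(n)=2n^3
Compute log_b(a) = log_3(1) = 0.
f(n) = 2n^3 = Ω(n^(0+ε)) with ε = 3, and the regularity condition holds (a·f(n/b) = (a/b^3)·f(n) with a/b^3 = 3^-3 < 1). Case 3: W(n) = Θ(f(n)) = Θ(n^3).

Case 3: W(n) = Θ(n^3)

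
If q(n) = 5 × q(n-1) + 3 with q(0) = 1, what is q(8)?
Computing step by step:
q(0) = 1
q(1) = 5 × 1 + 3 = 8
q(2) = 5 × 8 + 3 = 43
q(3) = 5 × 43 + 3 = 218
q(4) = 5 × 218 + 3 = 1093
q(5) = 5 × 1093 + 3 = 5468
q(6) = 5 × 5468 + 3 = 27343
q(7) = 5 × 27343 + 3 = 136718
q(8) = 5 × 136718 + 3 = 683593

683593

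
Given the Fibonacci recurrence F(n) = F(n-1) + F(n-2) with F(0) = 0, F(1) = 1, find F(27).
Computing the sequence terms:
0, 1, 1, 2, 3, 5, 8, 13, 21, 34, 55, 89, 144, 233, 377, 610, 987, 1597, 2584, 4181, 6765, 10946, 17711, 28657, 46368, 75025, 121393, 196418

196418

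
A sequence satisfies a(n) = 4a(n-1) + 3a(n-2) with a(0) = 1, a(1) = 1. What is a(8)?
Computing the sequence terms:
1, 1, 7, 31, 145, 673, 3127, 14527, 67489

67489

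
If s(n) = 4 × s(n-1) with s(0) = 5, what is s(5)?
Computing step by step:
s(0) = 5
s(1) = 4 × 5 = 20
s(2) = 4 × 20 = 80
s(3) = 4 × 80 = 320
s(4) = 4 × 320 = 1280
s(5) = 4 × 1280 = 5120

5120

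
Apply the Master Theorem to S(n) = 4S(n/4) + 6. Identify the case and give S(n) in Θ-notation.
Master Theorem template: S(n) = a·S(n/b) + f(n).
Here: a=4, b=4, f(n)=6
Compute log_b(a) = log_4(4) = 1.
f(n) = 6 = O(n^(1-ε)) with ε = 1. Case 1: S(n) = Θ(n^log_b(a)) = Θ(n).

Case 1: S(n) = Θ(n)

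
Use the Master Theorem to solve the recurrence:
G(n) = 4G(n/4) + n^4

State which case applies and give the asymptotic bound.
Master Theorem template: G(n) = a·G(n/b) + f(n).
Here: a=4, b=4, f(n)=n^4
Compute log_b(a) = log_4(4) = 1.
f(n) = n^4 = Ω(n^(1+ε)) with ε = 3, and the regularity condition holds (a·f(n/b) = (a/b^4)·f(n) with a/b^4 = 4^-3 < 1). Case 3: G(n) = Θ(f(n)) = Θ(n^4).

Case 3: G(n) = Θ(n^4)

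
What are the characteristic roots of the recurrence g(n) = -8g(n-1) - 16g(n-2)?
Substitute g(n) = rⁿ and divide through by rⁿ⁻²: r² + 8r + 16 = 0
Factor: (r + 4)² = 0, so r = -4 (double root).
General solution: g(n) = (A + Bn)·(-4)ⁿ

Characteristic: r² + 8r + 16 = 0, Roots: r = -4 (double root)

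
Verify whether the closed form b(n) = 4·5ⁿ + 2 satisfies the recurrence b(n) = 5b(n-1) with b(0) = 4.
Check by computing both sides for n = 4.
From the recurrence with b(0) = 4:
  b(0) = 4, b(1) = 20, b(2) = 100, b(3) = 500, b(4) = 2500
  so the recurrence gives b(4) = 2500.
From the proposed closed form b(n) = 4·5ⁿ + 2:
  b(4) = 2502.
The recurrence gives 2500 but the closed form gives 2502, so the closed form does not satisfy the recurrence.

No, the closed form is incorrect.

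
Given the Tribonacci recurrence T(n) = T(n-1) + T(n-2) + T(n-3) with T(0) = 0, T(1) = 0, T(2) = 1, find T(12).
Computing the sequence terms:
0, 0, 1, 1, 2, 4, 7, 13, 24, 44, 81, 149, 274

274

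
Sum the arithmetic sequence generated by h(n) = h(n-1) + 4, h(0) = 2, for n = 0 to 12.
Computing the sequence terms: 2, 6, 10, 14, 18, 22, 26, 30, 34, 38, 42, 46, 50
Adding these values together:

338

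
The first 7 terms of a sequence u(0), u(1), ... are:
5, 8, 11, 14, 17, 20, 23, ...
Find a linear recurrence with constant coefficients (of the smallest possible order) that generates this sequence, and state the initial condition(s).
Look for the lowest-order linear relation among consecutive terms.
Observation: consecutive differences are constant (= 3).
Check at n=2: 1·8 + 3 = 11. ✓

u(n) = u(n-1) + 3, u(0) = 5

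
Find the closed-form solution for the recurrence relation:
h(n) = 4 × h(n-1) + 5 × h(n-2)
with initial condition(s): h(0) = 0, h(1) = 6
Recurrence: h(n) = 4 × h(n-1) + 5 × h(n-2), initial: h(0) = 0, h(1) = 6.
Characteristic equation: r² - 4r - 5 = 0, which factors as (r - 5)(r + 1) = 0, so r = 5, -1. General solution h(n) = A·5ⁿ + B·(-1)ⁿ. From h(0) = 0: A + B = 0. From h(1) = 6: 5A - 1B = 6. Solving gives A = 1, B = -1.

h(n) = 5ⁿ - (-1)ⁿ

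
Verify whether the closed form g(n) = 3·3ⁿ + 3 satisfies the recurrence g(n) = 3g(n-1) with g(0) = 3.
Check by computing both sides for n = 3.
From the recurrence with g(0) = 3:
  g(0) = 3, g(1) = 9, g(2) = 27, g(3) = 81
  so the recurrence gives g(3) = 81.
From the proposed closed form g(n) = 3·3ⁿ + 3:
  g(3) = 84.
The recurrence gives 81 but the closed form gives 84, so the closed form does not satisfy the recurrence.

No, the closed form is incorrect.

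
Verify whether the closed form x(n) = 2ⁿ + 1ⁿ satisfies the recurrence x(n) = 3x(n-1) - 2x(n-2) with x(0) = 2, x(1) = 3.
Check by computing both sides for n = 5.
From the recurrence with x(0) = 2, x(1) = 3:
  x(0) = 2, x(1) = 3, x(2) = 5, x(3) = 9, x(4) = 17, x(5) = 33
  so the recurrence gives x(5) = 33.
From the proposed closed form x(n) = 2ⁿ + 1ⁿ:
  x(5) = 33.
Both sides give 33 at n = 5, and the initial condition(s) match, so the closed form is consistent.

Yes, the closed form is correct.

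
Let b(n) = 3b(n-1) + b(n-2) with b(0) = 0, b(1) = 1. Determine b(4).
Computing the sequence terms:
0, 1, 3, 10, 33

33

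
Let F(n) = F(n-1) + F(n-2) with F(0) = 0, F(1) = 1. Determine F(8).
Computing the sequence terms:
0, 1, 1, 2, 3, 5, 8, 13, 21

21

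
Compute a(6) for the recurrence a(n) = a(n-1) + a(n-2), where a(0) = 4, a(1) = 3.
Computing the sequence terms:
4, 3, 7, 10, 17, 27, 44

44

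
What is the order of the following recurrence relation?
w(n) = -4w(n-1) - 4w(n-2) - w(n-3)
The order is the largest lag k for which w(n-k) appears. Here the deepest term is w(n-3), so the order is 3.

Order 3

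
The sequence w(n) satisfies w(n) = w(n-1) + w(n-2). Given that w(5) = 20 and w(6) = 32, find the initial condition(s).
Work backwards using w(k) = w(k+2) - w(k+1):
w(4) = w(6) - w(5) = 32 - 20 = 12
w(3) = w(5) - w(4) = 20 - 12 = 8
w(2) = w(4) - w(3) = 12 - 8 = 4
w(1) = w(3) - w(2) = 8 - 4 = 4
w(0) = w(2) - w(1) = 4 - 4 = 0

w(0) = 0, w(1) = 4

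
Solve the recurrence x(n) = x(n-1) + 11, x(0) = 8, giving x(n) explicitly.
Recurrence: x(n) = x(n-1) + 11, initial: x(0) = 8.
Each step adds 11, so x(n) = x(0) + 11n = 11n + 8.

x(n) = 11n + 8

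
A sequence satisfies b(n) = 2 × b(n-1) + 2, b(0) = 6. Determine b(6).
Computing step by step:
b(0) = 6
b(1) = 2 × 6 + 2 = 14
b(2) = 2 × 14 + 2 = 30
b(3) = 2 × 30 + 2 = 62
b(4) = 2 × 62 + 2 = 126
b(5) = 2 × 126 + 2 = 254
b(6) = 2 × 254 + 2 = 510

510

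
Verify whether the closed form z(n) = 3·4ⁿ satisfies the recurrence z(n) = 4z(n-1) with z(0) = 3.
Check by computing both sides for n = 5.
From the recurrence with z(0) = 3:
  z(0) = 3, z(1) = 12, z(2) = 48, z(3) = 192, z(4) = 768, z(5) = 3072
  so the recurrence gives z(5) = 3072.
From the proposed closed form z(n) = 3·4ⁿ:
  z(5) = 3072.
Both sides give 3072 at n = 5, and the initial condition(s) match, so the closed form is consistent.

Yes, the closed form is correct.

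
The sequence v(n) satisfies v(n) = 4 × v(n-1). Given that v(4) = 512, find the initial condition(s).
In general v(n) = 4ⁿ · v(0). At n = 4: v(0) = v(4) / 4^4 = 512 / 256 = 2.

v(0) = 2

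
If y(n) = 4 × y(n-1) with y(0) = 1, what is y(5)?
Computing step by step:
y(0) = 1
y(1) = 4 × 1 = 4
y(2) = 4 × 4 = 16
y(3) = 4 × 16 = 64
y(4) = 4 × 64 = 256
y(5) = 4 × 256 = 1024

1024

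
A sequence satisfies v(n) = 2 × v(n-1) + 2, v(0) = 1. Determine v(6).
Computing step by step:
v(0) = 1
v(1) = 2 × 1 + 2 = 4
v(2) = 2 × 4 + 2 = 10
v(3) = 2 × 10 + 2 = 22
v(4) = 2 × 22 + 2 = 46
v(5) = 2 × 46 + 2 = 94
v(6) = 2 × 94 + 2 = 190

190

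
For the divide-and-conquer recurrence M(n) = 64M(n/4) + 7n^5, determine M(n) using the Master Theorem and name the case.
Master Theorem template: M(n) = a·M(n/b) + f(n).
Here: a=64, b=4, f(n)=7n^5
Compute log_b(a) = log_4(64) = 3.
f(n) = 7n^5 = Ω(n^(3+ε)) with ε = 2, and the regularity condition holds (a·f(n/b) = (a/b^5)·f(n) with a/b^5 = 4^-2 < 1). Case 3: M(n) = Θ(f(n)) = Θ(n^5).

Case 3: M(n) = Θ(n^5)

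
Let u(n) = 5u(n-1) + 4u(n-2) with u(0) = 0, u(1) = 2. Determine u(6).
Computing the sequence terms:
0, 2, 10, 58, 330, 1882, 10730

10730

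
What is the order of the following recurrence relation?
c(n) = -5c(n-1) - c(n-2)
The order is the largest lag k for which c(n-k) appears. Here the deepest term is c(n-2), so the order is 2.

Order 2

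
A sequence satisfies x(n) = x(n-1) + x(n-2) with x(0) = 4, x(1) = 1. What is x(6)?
Computing the sequence terms:
4, 1, 5, 6, 11, 17, 28

28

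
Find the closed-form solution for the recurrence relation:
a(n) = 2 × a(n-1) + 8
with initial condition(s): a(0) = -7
Recurrence: a(n) = 2 × a(n-1) + 8, initial: a(0) = -7.
Try a(n) = A·2ⁿ + C. Substituting: A·2ⁿ + C = 2(A·2ⁿ⁻¹ + C) + 8 = A·2ⁿ + 2C + 8, so C = 2C + 8, giving C = -8. Then a(0) = A - 8 = -7 gives A = 1.

a(n) = 2ⁿ - 8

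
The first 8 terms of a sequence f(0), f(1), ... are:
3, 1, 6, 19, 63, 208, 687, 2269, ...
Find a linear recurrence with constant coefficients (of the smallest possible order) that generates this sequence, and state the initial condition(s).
Look for the lowest-order linear relation among consecutive terms.
Observation: f(n) - 3·f(n-1) - (1)·f(n-2) = 0 holds for the shown terms, and no order-1 relation f(n) = α·f(n-1) + β fits.
Check at n=3: 3·6 + (1)·1 = 19. ✓

f(n) = 3f(n-1) + f(n-2), f(0) = 3, f(1) = 1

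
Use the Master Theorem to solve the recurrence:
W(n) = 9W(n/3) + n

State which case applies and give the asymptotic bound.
Master Theorem template: W(n) = a·W(n/b) + f(n).
Here: a=9, b=3, f(n)=n
Compute log_b(a) = log_3(9) = 2.
f(n) = n = O(n^(2-ε)) with ε = 1. Case 1: W(n) = Θ(n^log_b(a)) = Θ(n^2).

Case 1: W(n) = Θ(n^2)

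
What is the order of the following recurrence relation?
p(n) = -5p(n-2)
The order is the largest lag k for which p(n-k) appears. Here the deepest term is p(n-2), so the order is 2.

Order 2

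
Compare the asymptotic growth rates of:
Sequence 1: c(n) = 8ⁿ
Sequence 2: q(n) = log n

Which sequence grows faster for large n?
Comparing growth rates:
Growth-rate hierarchy: log n ≺ any polynomial ≺ any exponential cⁿ (c>1) ≺ n! ≺ nⁿ.
exponential base 8 dominates logarithmic asymptotically.

c(n) grows faster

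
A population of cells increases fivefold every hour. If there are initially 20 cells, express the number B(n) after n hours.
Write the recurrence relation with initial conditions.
Each hour multiplies the count by 5, so the count after n hours depends only on the count after n-1 hours: B(n) = 5 × B(n-1). The starting count gives B(0) = 20.
Unrolling n times gives the closed form B(n) = 20 × 5ⁿ.

B(n) = 5 × B(n-1), B(0) = 20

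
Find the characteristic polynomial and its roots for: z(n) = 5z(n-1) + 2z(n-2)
Substitute z(n) = rⁿ and divide through by rⁿ⁻²: r² - 5r - 2 = 0
Discriminant: 5² + 4·2 = 33, not a perfect square, so by the quadratic formula r = (5 ± √33)/2.
General solution: z(n) = A·r₁ⁿ + B·r₂ⁿ where r₁,r₂ = (5 ± √33)/2

Characteristic: r² - 5r - 2 = 0, Roots: r = (5 ± √33)/2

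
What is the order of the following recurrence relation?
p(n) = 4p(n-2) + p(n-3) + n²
The order is the largest lag k for which p(n-k) appears. Here the deepest term is p(n-3) (the n² term is non-homogeneous and does not affect the order), so the order is 3.

Order 3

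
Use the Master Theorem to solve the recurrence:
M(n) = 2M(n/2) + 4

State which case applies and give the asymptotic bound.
Master Theorem template: M(n) = a·M(n/b) + f(n).
Here: a=2, b=2, f(n)=4
Compute log_b(a) = log_2(2) = 1.
f(n) = 4 = O(n^(1-ε)) with ε = 1. Case 1: M(n) = Θ(n^log_b(a)) = Θ(n).

Case 1: M(n) = Θ(n)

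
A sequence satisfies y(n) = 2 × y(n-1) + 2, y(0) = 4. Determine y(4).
Computing step by step:
y(0) = 4
y(1) = 2 × 4 + 2 = 10
y(2) = 2 × 10 + 2 = 22
y(3) = 2 × 22 + 2 = 46
y(4) = 2 × 46 + 2 = 94

94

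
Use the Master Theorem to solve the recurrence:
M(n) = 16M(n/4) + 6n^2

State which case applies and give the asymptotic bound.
Master Theorem template: M(n) = a·M(n/b) + f(n).
Here: a=16, b=4, f(n)=6n^2
Compute log_b(a) = log_4(16) = 2.
f(n) = 6n^2 = Θ(n^2). Case 2: M(n) = Θ(n^2 log n).

Case 2: M(n) = Θ(n^2 log n)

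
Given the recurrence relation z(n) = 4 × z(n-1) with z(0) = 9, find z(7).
Computing step by step:
z(0) = 9
z(1) = 4 × 9 = 36
z(2) = 4 × 36 = 144
z(3) = 4 × 144 = 576
z(4) = 4 × 576 = 2304
z(5) = 4 × 2304 = 9216
z(6) = 4 × 9216 = 36864
z(7) = 4 × 36864 = 147456

147456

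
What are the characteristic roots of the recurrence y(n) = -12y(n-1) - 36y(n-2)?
Substitute y(n) = rⁿ and divide through by rⁿ⁻²: r² + 12r + 36 = 0
Factor: (r + 6)² = 0, so r = -6 (double root).
General solution: y(n) = (A + Bn)·(-6)ⁿ

Characteristic: r² + 12r + 36 = 0, Roots: r = -6 (double root)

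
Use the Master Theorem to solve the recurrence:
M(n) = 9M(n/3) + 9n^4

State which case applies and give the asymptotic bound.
Master Theorem template: M(n) = a·M(n/b) + f(n).
Here: a=9, b=3, f(n)=9n^4
Compute log_b(a) = log_3(9) = 2.
f(n) = 9n^4 = Ω(n^(2+ε)) with ε = 2, and the regularity condition holds (a·f(n/b) = (a/b^4)·f(n) with a/b^4 = 3^-2 < 1). Case 3: M(n) = Θ(f(n)) = Θ(n^4).

Case 3: M(n) = Θ(n^4)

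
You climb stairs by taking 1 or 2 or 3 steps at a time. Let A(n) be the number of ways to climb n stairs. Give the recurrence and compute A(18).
Condition on the size of the last step (1 to 3): before it there were n-1, …, n-3 stairs climbed, and these cases are disjoint, so A(n) = A(n-1) + A(n-2) + A(n-3) (order-3 linear recurrence).
Initial conditions by direct count (compositions of i into parts ≤ 3): A(1) = 1; A(2) = 2; A(3) = 4.
Iterating the recurrence: A(4) = 7, A(5) = 13, A(6) = 24, A(7) = 44, A(8) = 81, A(9) = 149, A(10) = 274, A(11) = 504, A(12) = 927, A(13) = 1705, A(14) = 3136, A(15) = 5768, A(16) = 10609, A(17) = 19513, A(18) = 35890.

A(n) = A(n-1) + A(n-2) + A(n-3), A(1) = 1, A(2) = 2, A(3) = 4; A(18) = 35890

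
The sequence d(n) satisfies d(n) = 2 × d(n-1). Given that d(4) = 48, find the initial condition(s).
In general d(n) = 2ⁿ · d(0). At n = 4: d(0) = d(4) / 2^4 = 48 / 16 = 3.

d(0) = 3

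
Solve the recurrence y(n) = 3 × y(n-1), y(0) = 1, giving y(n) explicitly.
Recurrence: y(n) = 3 × y(n-1), initial: y(0) = 1.
Each term is 3 times the previous, so this is geometric with ratio 3. After n steps: y(n) = y(0)·3ⁿ = 3ⁿ.

y(n) = 3ⁿ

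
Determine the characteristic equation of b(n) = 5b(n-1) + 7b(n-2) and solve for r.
Substitute b(n) = rⁿ and divide through by rⁿ⁻²: r² - 5r - 7 = 0
Discriminant: 5² + 4·7 = 53, not a perfect square, so by the quadratic formula r = (5 ± √53)/2.
General solution: b(n) = A·r₁ⁿ + B·r₂ⁿ where r₁,r₂ = (5 ± √53)/2

Characteristic: r² - 5r - 7 = 0, Roots: r = (5 ± √53)/2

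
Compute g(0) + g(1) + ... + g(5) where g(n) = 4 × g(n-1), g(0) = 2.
Computing the sequence terms: 2, 8, 32, 128, 512, 2048
Adding these values together:

2730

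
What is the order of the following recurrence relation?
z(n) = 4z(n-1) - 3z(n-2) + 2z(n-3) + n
The order is the largest lag k for which z(n-k) appears. Here the deepest term is z(n-3) (the n term is non-homogeneous and does not affect the order), so the order is 3.

Order 3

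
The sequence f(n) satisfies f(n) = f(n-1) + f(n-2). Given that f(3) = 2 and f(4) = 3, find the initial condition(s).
Work backwards using f(k) = f(k+2) - f(k+1):
f(2) = f(4) - f(3) = 3 - 2 = 1
f(1) = f(3) - f(2) = 2 - 1 = 1
f(0) = f(2) - f(1) = 1 - 1 = 0

f(0) = 0, f(1) = 1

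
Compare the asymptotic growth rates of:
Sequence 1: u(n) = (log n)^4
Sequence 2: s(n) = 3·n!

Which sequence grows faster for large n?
Comparing growth rates:
Growth-rate hierarchy: log n ≺ any polynomial ≺ any exponential cⁿ (c>1) ≺ n! ≺ nⁿ.
factorial dominates polylogarithmic (log n)^4 asymptotically.

s(n) grows faster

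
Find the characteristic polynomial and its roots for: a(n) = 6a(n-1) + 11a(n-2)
Substitute a(n) = rⁿ and divide through by rⁿ⁻²: r² - 6r - 11 = 0
Discriminant: 6² + 4·11 = 80, not a perfect square, so by the quadratic formula r = (6 ± √80)/2.
General solution: a(n) = A·r₁ⁿ + B·r₂ⁿ where r₁,r₂ = (6 ± √80)/2

Characteristic: r² - 6r - 11 = 0, Roots: r = (6 ± √80)/2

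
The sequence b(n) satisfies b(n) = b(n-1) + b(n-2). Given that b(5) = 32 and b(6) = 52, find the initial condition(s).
Work backwards using b(k) = b(k+2) - b(k+1):
b(4) = b(6) - b(5) = 52 - 32 = 20
b(3) = b(5) - b(4) = 32 - 20 = 12
b(2) = b(4) - b(3) = 20 - 12 = 8
b(1) = b(3) - b(2) = 12 - 8 = 4
b(0) = b(2) - b(1) = 8 - 4 = 4

b(0) = 4, b(1) = 4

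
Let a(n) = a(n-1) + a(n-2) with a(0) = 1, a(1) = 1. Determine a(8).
Computing the sequence terms:
1, 1, 2, 3, 5, 8, 13, 21, 34

34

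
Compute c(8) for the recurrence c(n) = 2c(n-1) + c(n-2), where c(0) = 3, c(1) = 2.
Computing the sequence terms:
3, 2, 7, 16, 39, 94, 227, 548, 1323

1323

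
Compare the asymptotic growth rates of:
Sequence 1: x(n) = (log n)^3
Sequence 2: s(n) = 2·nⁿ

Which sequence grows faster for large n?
Comparing growth rates:
Growth-rate hierarchy: log n ≺ any polynomial ≺ any exponential cⁿ (c>1) ≺ n! ≺ nⁿ.
super-exponential nⁿ dominates polylogarithmic (log n)^3 asymptotically.

s(n) grows faster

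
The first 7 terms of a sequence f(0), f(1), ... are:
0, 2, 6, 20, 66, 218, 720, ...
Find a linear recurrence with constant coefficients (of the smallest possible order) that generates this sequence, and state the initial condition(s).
Look for the lowest-order linear relation among consecutive terms.
Observation: f(n) - 3·f(n-1) - (1)·f(n-2) = 0 holds for the shown terms, and no order-1 relation f(n) = α·f(n-1) + β fits.
Check at n=3: 3·6 + (1)·2 = 20. ✓

f(n) = 3f(n-1) + f(n-2), f(0) = 0, f(1) = 2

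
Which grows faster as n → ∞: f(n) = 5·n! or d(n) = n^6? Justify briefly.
Comparing growth rates:
Growth-rate hierarchy: log n ≺ any polynomial ≺ any exponential cⁿ (c>1) ≺ n! ≺ nⁿ.
factorial dominates polynomial degree 6 asymptotically.

f(n) grows faster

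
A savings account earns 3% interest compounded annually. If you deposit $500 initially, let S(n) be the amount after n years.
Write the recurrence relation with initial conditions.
Each year the balance grows by 3%, i.e. is multiplied by 1 + 3/100 = 1.03, so S(n) = 1.03 × S(n-1). The initial deposit gives S(0) = 500.
Unrolling gives the closed form S(n) = 500 × (1.03)ⁿ.

S(n) = 1.03 × S(n-1), S(0) = 500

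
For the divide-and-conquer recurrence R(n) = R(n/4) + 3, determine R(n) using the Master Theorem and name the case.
Master Theorem template: R(n) = a·R(n/b) + f(n).
Here: a=1, b=4, f(n)=3
Compute log_b(a) = log_4(1) = 0.
f(n) = 3 = Θ(1). Case 2: R(n) = Θ(log n).

Case 2: R(n) = Θ(log n)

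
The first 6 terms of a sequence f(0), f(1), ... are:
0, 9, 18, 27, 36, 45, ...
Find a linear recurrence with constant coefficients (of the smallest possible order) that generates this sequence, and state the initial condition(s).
Look for the lowest-order linear relation among consecutive terms.
Observation: consecutive differences are constant (= 9).
Check at n=2: 1·9 + 9 = 18. ✓

f(n) = f(n-1) + 9, f(0) = 0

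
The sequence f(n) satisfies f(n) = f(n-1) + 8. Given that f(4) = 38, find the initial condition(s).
f(4) = f(0) + 4·8, so f(0) = 38 - 32 = 6.

f(0) = 6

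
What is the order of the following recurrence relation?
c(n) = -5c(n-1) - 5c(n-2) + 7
The order is the largest lag k for which c(n-k) appears. Here the deepest term is c(n-2) (the 7 term is non-homogeneous and does not affect the order), so the order is 2.

Order 2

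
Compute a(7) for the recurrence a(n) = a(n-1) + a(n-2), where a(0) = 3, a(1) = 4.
Computing the sequence terms:
3, 4, 7, 11, 18, 29, 47, 76

76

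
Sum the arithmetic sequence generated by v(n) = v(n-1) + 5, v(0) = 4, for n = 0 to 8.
Computing the sequence terms: 4, 9, 14, 19, 24, 29, 34, 39, 44
Adding these values together:

216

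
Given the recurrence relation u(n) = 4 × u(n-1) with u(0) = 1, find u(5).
Computing step by step:
u(0) = 1
u(1) = 4 × 1 = 4
u(2) = 4 × 4 = 16
u(3) = 4 × 16 = 64
u(4) = 4 × 64 = 256
u(5) = 4 × 256 = 1024

1024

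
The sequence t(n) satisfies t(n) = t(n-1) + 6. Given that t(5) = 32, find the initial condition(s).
t(5) = t(0) + 5·6, so t(0) = 32 - 30 = 2.

t(0) = 2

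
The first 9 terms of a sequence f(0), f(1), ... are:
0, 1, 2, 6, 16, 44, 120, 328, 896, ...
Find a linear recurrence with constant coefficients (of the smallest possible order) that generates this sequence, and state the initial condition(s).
Look for the lowest-order linear relation among consecutive terms.
Observation: f(n) - 2·f(n-1) - (2)·f(n-2) = 0 holds for the shown terms, and no order-1 relation f(n) = α·f(n-1) + β fits.
Check at n=3: 2·2 + (2)·1 = 6. ✓

f(n) = 2f(n-1) + 2f(n-2), f(0) = 0, f(1) = 1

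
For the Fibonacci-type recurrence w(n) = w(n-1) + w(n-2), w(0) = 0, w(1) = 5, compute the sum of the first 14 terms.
Computing the sequence terms: 0, 5, 5, 10, 15, 25, 40, 65, 105, 170, 275, 445, 720, 1165
Adding these values together:

3045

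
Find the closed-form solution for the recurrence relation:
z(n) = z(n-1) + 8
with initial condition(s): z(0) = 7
Recurrence: z(n) = z(n-1) + 8, initial: z(0) = 7.
Each step adds 8, so z(n) = z(0) + 8n = 8n + 7.

z(n) = 8n + 7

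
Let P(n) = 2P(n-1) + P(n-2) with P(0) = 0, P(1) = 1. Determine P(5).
Computing the sequence terms:
0, 1, 2, 5, 12, 29

29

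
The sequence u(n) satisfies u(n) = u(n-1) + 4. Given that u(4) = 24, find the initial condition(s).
u(4) = u(0) + 4·4, so u(0) = 24 - 16 = 8.

u(0) = 8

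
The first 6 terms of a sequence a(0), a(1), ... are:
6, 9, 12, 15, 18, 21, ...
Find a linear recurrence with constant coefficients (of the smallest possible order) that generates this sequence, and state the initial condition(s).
Look for the lowest-order linear relation among consecutive terms.
Observation: consecutive differences are constant (= 3).
Check at n=2: 1·9 + 3 = 12. ✓

a(n) = a(n-1) + 3, a(0) = 6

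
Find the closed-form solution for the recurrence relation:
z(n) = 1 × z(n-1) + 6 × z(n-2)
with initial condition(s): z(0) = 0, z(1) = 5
Recurrence: z(n) = 1 × z(n-1) + 6 × z(n-2), initial: z(0) = 0, z(1) = 5.
Characteristic equation: r² - 1r - 6 = 0, which factors as (r - 3)(r + 2) = 0, so r = 3, -2. General solution z(n) = A·3ⁿ + B·(-2)ⁿ. From z(0) = 0: A + B = 0. From z(1) = 5: 3A - 2B = 5. Solving gives A = 1, B = -1.

z(n) = 3ⁿ - (-2)ⁿ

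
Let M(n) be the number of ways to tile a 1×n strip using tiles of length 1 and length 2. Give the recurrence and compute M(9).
Condition on the last tile: it has length 1 (leaving a 1×(n-1) strip) or length 2 (leaving a 1×(n-2) strip), so M(n) = M(n-1) + M(n-2) (order-2 linear recurrence).
For 0 ≤ i < 2 only unit tiles fit, so M(i) = 1.
Iterating the recurrence: M(2) = 2, M(3) = 3, M(4) = 5, M(5) = 8, M(6) = 13, M(7) = 21, M(8) = 34, M(9) = 55.

M(n) = M(n-1) + M(n-2), with M(i) = 1 for 0 ≤ i < 2; M(9) = 55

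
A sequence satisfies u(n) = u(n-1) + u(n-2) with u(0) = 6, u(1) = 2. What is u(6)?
Computing the sequence terms:
6, 2, 8, 10, 18, 28, 46

46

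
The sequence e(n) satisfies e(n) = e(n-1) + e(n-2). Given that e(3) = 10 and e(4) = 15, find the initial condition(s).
Work backwards using e(k) = e(k+2) - e(k+1):
e(2) = e(4) - e(3) = 15 - 10 = 5
e(1) = e(3) - e(2) = 10 - 5 = 5
e(0) = e(2) - e(1) = 5 - 5 = 0

e(0) = 0, e(1) = 5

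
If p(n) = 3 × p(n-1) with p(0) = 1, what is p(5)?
Computing step by step:
p(0) = 1
p(1) = 3 × 1 = 3
p(2) = 3 × 3 = 9
p(3) = 3 × 9 = 27
p(4) = 3 × 27 = 81
p(5) = 3 × 81 = 243

243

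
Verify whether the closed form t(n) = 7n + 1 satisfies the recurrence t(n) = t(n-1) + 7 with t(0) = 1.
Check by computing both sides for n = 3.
From the recurrence with t(0) = 1:
  t(0) = 1, t(1) = 8, t(2) = 15, t(3) = 22
  so the recurrence gives t(3) = 22.
From the proposed closed form t(n) = 7n + 1:
  t(3) = 22.
Both sides give 22 at n = 3, and the initial condition(s) match, so the closed form is consistent.

Yes, the closed form is correct.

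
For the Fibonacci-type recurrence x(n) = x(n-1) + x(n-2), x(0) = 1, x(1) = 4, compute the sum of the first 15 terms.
Computing the sequence terms: 1, 4, 5, 9, 14, 23, 37, 60, 97, 157, 254, 411, 665, 1076, 1741
Adding these values together:

4554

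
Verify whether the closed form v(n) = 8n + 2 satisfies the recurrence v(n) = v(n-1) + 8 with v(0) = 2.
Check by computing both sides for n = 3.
From the recurrence with v(0) = 2:
  v(0) = 2, v(1) = 10, v(2) = 18, v(3) = 26
  so the recurrence gives v(3) = 26.
From the proposed closed form v(n) = 8n + 2:
  v(3) = 26.
Both sides give 26 at n = 3, and the initial condition(s) match, so the closed form is consistent.

Yes, the closed form is correct.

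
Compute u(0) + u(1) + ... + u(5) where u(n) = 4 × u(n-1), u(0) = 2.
Computing the sequence terms: 2, 8, 32, 128, 512, 2048
Adding these values together:

2730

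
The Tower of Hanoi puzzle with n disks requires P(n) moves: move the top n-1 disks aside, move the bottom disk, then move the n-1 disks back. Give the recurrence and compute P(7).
Moving n disks = move the top n-1 disks aside (P(n-1) moves) + move the largest disk (1 move) + move the n-1 disks back on top (P(n-1) moves), so P(n) = 2P(n-1) + 1, with P(1) = 1 (a single disk takes one move).
First terms: 1, 3, 7, 15, 31, 63, … — each is one less than a power of 2. Indeed P(n) + 1 = 2(P(n-1) + 1) with P(1) + 1 = 2, so P(n) + 1 = 2ⁿ and P(n) = 2ⁿ - 1.
Hence P(7) = 2^7 - 1 = 128 - 1 = 127.

P(n) = 2P(n-1) + 1, P(1) = 1; P(7) = 127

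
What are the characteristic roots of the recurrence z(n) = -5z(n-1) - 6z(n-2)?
Substitute z(n) = rⁿ and divide through by rⁿ⁻²: r² + 5r + 6 = 0
Factor: (r + 2)(r + 3) = 0, so r = -2, -3.
General solution: z(n) = A·(-2)ⁿ + B·(-3)ⁿ

Characteristic: r² + 5r + 6 = 0, Roots: r = -2, -3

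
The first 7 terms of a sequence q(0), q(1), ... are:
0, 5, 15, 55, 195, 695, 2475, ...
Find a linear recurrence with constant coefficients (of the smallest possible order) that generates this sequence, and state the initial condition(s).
Look for the lowest-order linear relation among consecutive terms.
Observation: q(n) - 3·q(n-1) - (2)·q(n-2) = 0 holds for the shown terms, and no order-1 relation q(n) = α·q(n-1) + β fits.
Check at n=3: 3·15 + (2)·5 = 55. ✓

q(n) = 3q(n-1) + 2q(n-2), q(0) = 0, q(1) = 5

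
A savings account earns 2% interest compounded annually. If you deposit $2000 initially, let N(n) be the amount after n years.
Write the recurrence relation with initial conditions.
Each year the balance grows by 2%, i.e. is multiplied by 1 + 2/100 = 1.02, so N(n) = 1.02 × N(n-1). The initial deposit gives N(0) = 2000.
Unrolling gives the closed form N(n) = 2000 × (1.02)ⁿ.

N(n) = 1.02 × N(n-1), N(0) = 2000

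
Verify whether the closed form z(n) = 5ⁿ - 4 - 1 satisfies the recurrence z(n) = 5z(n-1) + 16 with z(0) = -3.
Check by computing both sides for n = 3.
From the recurrence with z(0) = -3:
  z(0) = -3, z(1) = 1, z(2) = 21, z(3) = 121
  so the recurrence gives z(3) = 121.
From the proposed closed form z(n) = 5ⁿ - 4 - 1:
  z(3) = 120.
The recurrence gives 121 but the closed form gives 120, so the closed form does not satisfy the recurrence.

No, the closed form is incorrect.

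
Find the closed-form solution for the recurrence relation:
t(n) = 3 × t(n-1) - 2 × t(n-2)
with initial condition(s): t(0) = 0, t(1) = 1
Recurrence: t(n) = 3 × t(n-1) - 2 × t(n-2), initial: t(0) = 0, t(1) = 1.
Characteristic equation: r² - 3r + 2 = 0, which factors as (r - 2)(r - 1) = 0, so r = 2, 1. General solution t(n) = A·2ⁿ + B·1ⁿ. From t(0) = 0: A + B = 0. From t(1) = 1: 2A + 1B = 1. Solving gives A = 1, B = -1.

t(n) = 2ⁿ - 1ⁿ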